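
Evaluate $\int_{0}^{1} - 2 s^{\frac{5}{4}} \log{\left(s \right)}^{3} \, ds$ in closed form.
$\frac{1024}{2187}$

Begin with the known integral
$$J(a) = \int_{0}^{1} - 2 s^{a} \, ds = - \frac{2}{a + 1}.$$

Differentiating under the integral sign brings down a factor of $\ln s$:
$$\frac{dJ}{da} = \int_{0}^{1} - 2 s^{a} \log{\left(s \right)} \, ds = \frac{2}{\left(a + 1\right)^{2}}.$$

Repeating $3$ times in total — each differentiation brings down another $\ln s$ — gives
$$\frac{d^{3}J}{da^{3}} = \int_{0}^{1} - 2 s^{a} \log{\left(s \right)}^{3} \, ds = \frac{12}{\left(a + 1\right)^{4}},$$
and the integrand here is exactly the target integrand, so $I = \frac{12}{\left(a + 1\right)^{4}}$.

Setting $a = \frac{5}{4}$:
$$I = \frac{1024}{2187}.$$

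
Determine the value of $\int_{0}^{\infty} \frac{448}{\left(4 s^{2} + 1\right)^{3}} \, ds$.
$42 \pi$

Begin with the known result
$$J(a) = \int_{0}^{\infty} \frac{7}{a^{2} + s^{2}} \, ds = \frac{7 \pi}{2 a}.$$

Differentiating under the integral sign with respect to $a$,
$$\frac{dJ}{da} = \int_{0}^{\infty} - \frac{14 a}{\left(a^{2} + s^{2}\right)^{2}} \, ds = - \frac{7 \pi}{2 a^{2}},$$
so $\int_{0}^{\infty} \frac{7}{\left(a^{2} + s^{2}\right)^{2}} \, ds = \frac{7 \pi}{4 a^{3}}$.

Repeating — each differentiation of $1/(s^2+a^2)^j$ produces $-2ja/(s^2+a^2)^{j+1}$ — and dividing through by $-2ja$ at each step yields, after $2$ differentiations in total,
$$\int_{0}^{\infty} \frac{7}{\left(a^{2} + s^{2}\right)^{3}} \, ds = \frac{21 \pi}{16 a^{5}}.$$

Setting $a = \frac{1}{2}$:
$$I = 42 \pi.$$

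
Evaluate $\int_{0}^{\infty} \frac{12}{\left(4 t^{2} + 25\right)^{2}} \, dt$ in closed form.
$\frac{3 \pi}{250}$

Begin with the known result
$$J(a) = \int_{0}^{\infty} \frac{3}{4 \left(a^{2} + t^{2}\right)} \, dt = \frac{3 \pi}{8 a}.$$

Differentiating under the integral sign with respect to $a$,
$$\frac{dJ}{da} = \int_{0}^{\infty} - \frac{3 a}{2 \left(a^{2} + t^{2}\right)^{2}} \, dt = - \frac{3 \pi}{8 a^{2}},$$
so $\int_{0}^{\infty} \frac{3}{4 \left(a^{2} + t^{2}\right)^{2}} \, dt = \frac{3 \pi}{16 a^{3}}$.

Setting $a = \frac{5}{2}$:
$$I = \frac{3 \pi}{250}.$$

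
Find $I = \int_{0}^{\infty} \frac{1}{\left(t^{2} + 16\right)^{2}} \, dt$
$\frac{\pi}{256}$

Start from the standard arctangent integral
$$J(a) = \int_{0}^{\infty} \frac{1}{a^{2} + t^{2}} \, dt = \frac{\pi}{2 a}.$$

Differentiating under the integral sign with respect to $a$,
$$\frac{dJ}{da} = \int_{0}^{\infty} - \frac{2 a}{\left(a^{2} + t^{2}\right)^{2}} \, dt = - \frac{\pi}{2 a^{2}},$$
so $\int_{0}^{\infty} \frac{1}{\left(a^{2} + t^{2}\right)^{2}} \, dt = \frac{\pi}{4 a^{3}}$.

Setting $a = 4$:
$$I = \frac{\pi}{256}.$$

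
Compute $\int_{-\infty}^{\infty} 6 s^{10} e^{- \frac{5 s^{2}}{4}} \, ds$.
$\frac{72576 \sqrt{5} \sqrt{\pi}}{3125}$

Consider the simpler parametrised integral
$$J(a) = \int_{-\infty}^{\infty} 6 e^{- a s^{2}} \, ds = \frac{6 \sqrt{\pi}}{\sqrt{a}}.$$

Differentiating under the integral sign brings down a factor of $(-s^2)$:
$$\frac{dJ}{da} = \int_{-\infty}^{\infty} - 6 s^{2} e^{- a s^{2}} \, ds = - \frac{3 \sqrt{\pi}}{a^{\frac{3}{2}}}.$$

Repeating $5$ times in total — each differentiation brings down another $(-s^2)$ — gives
$$\frac{d^{5}J}{da^{5}} = \int_{-\infty}^{\infty} - 6 s^{10} e^{- a s^{2}} \, ds = - \frac{2835 \sqrt{\pi}}{16 a^{\frac{11}{2}}},$$
and the integrand here is $(-1)^{5}$ times the target integrand, so $I = (-1)^{5}\,\frac{d^{5}J}{da^{5}} = \frac{2835 \sqrt{\pi}}{16 a^{\frac{11}{2}}}$.

Setting $a = \frac{5}{4}$:
$$I = \frac{72576 \sqrt{5} \sqrt{\pi}}{3125}.$$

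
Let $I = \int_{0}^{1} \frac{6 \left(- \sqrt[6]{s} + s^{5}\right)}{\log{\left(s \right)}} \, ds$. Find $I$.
$\log{\left(\frac{2176782336}{117649} \right)}$

Consider the one-parameter family: let $I(a) = \int_{0}^{1} \frac{6 \left(s^{5} - s^{a}\right)}{\log{\left(s \right)}} \, ds$.

Since $\dfrac{\partial}{\partial a}\,s^{a} = s^{a} \ln s$, the $\ln s$ in the denominator cancels and
$$\frac{dI}{da} = \int_{0}^{1} -6 s^{a} \, ds = -6 \left[\frac{s^{a+1}}{a+1}\right]_0^1 = - \frac{6}{a + 1}.$$

Integrating with respect to $a$ gives $I(a) = \log{\left(\frac{46656}{\left(a + 1\right)^{6}} \right)} + C$.

At $a = 5$ the integrand is identically $0$, so $I(5) = 0$. The closed form gives $0$, hence $C = 0$.

Setting $a = \frac{1}{6}$:
$$I = \log{\left(\frac{2176782336}{117649} \right)}.$$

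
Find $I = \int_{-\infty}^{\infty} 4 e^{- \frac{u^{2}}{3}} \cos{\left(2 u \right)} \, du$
$\frac{4 \sqrt{3} \sqrt{\pi}}{e^{3}}$

Define $I(b) = \int_{-\infty}^{\infty} 4 e^{- \frac{u^{2}}{3}} \cos{\left(b u \right)} \, du$.

Differentiating under the integral sign,
$$I'(b) = \int_{-\infty}^{\infty} - 4 u e^{- \frac{u^{2}}{3}} \sin{\left(b u \right)} \, du.$$

Integrate $\int_{-\infty}^{\infty} u \sin(b u)\, e^{- \frac{u^{2}}{3}}\, du$ by parts with $w = \sin(b u)$ and $dv = u\, e^{- \frac{u^{2}}{3}}\, du$, giving $v = - \frac{3 e^{- \frac{u^{2}}{3}}}{2}$. The boundary term vanishes and
$$\int_{-\infty}^{\infty} u \sin(b u)\, e^{- \frac{u^{2}}{3}}\, du = \frac{3 b}{2} \int_{-\infty}^{\infty} \cos(b u)\, e^{- \frac{u^{2}}{3}}\, du,$$
so $I'(b) = - \frac{3 b}{2}\, I(b)$.

This is a separable first-order ODE; solving with the initial condition $I(0) = \int_{-\infty}^{\infty} 4 e^{- \frac{u^{2}}{3}}\,du = 4 \sqrt{3} \sqrt{\pi}$ gives
$$I(b) = 4 \sqrt{3} \sqrt{\pi} e^{- \frac{3 b^{2}}{4}}.$$

Setting $b = 2$:
$$I = \frac{4 \sqrt{3} \sqrt{\pi}}{e^{3}}.$$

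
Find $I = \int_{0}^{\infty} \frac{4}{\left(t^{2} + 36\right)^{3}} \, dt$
$\frac{\pi}{10368}$

Begin with the known result
$$J(a) = \int_{0}^{\infty} \frac{4}{a^{2} + t^{2}} \, dt = \frac{2 \pi}{a}.$$

Differentiating under the integral sign with respect to $a$,
$$\frac{dJ}{da} = \int_{0}^{\infty} - \frac{8 a}{\left(a^{2} + t^{2}\right)^{2}} \, dt = - \frac{2 \pi}{a^{2}},$$
so $\int_{0}^{\infty} \frac{4}{\left(a^{2} + t^{2}\right)^{2}} \, dt = \frac{\pi}{a^{3}}$.

Repeating — each differentiation of $1/(t^2+a^2)^j$ produces $-2ja/(t^2+a^2)^{j+1}$ — and dividing through by $-2ja$ at each step yields, after $2$ differentiations in total,
$$\int_{0}^{\infty} \frac{4}{\left(a^{2} + t^{2}\right)^{3}} \, dt = \frac{3 \pi}{4 a^{5}}.$$

Setting $a = 6$:
$$I = \frac{\pi}{10368}.$$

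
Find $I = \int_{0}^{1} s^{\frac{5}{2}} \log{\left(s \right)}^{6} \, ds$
$\frac{92160}{823543}$

Consider the simpler parametrised integral
$$J(a) = \int_{0}^{1} s^{a} \, ds = \frac{1}{a + 1}.$$

Differentiating under the integral sign brings down a factor of $\ln s$:
$$\frac{dJ}{da} = \int_{0}^{1} s^{a} \log{\left(s \right)} \, ds = - \frac{1}{\left(a + 1\right)^{2}}.$$

Repeating $6$ times in total — each differentiation brings down another $\ln s$ — gives
$$\frac{d^{6}J}{da^{6}} = \int_{0}^{1} s^{a} \log{\left(s \right)}^{6} \, ds = \frac{720}{\left(a + 1\right)^{7}},$$
and the integrand here is exactly the target integrand, so $I = \frac{720}{\left(a + 1\right)^{7}}$.

Setting $a = \frac{5}{2}$:
$$I = \frac{92160}{823543}.$$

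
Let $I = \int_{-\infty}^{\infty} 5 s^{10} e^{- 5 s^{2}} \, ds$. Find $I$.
$\frac{189 \sqrt{5} \sqrt{\pi}}{20000}$

Consider the simpler parametrised integral
$$J(a) = \int_{-\infty}^{\infty} 5 e^{- a s^{2}} \, ds = \frac{5 \sqrt{\pi}}{\sqrt{a}}.$$

Differentiating under the integral sign brings down a factor of $(-s^2)$:
$$\frac{dJ}{da} = \int_{-\infty}^{\infty} - 5 s^{2} e^{- a s^{2}} \, ds = - \frac{5 \sqrt{\pi}}{2 a^{\frac{3}{2}}}.$$

Repeating $5$ times in total — each differentiation brings down another $(-s^2)$ — gives
$$\frac{d^{5}J}{da^{5}} = \int_{-\infty}^{\infty} - 5 s^{10} e^{- a s^{2}} \, ds = - \frac{4725 \sqrt{\pi}}{32 a^{\frac{11}{2}}},$$
and the integrand here is $(-1)^{5}$ times the target integrand, so $I = (-1)^{5}\,\frac{d^{5}J}{da^{5}} = \frac{4725 \sqrt{\pi}}{32 a^{\frac{11}{2}}}$.

Setting $a = 5$:
$$I = \frac{189 \sqrt{5} \sqrt{\pi}}{20000}.$$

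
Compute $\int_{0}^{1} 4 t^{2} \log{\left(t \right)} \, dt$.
$- \frac{4}{9}$

Start from the elementary integral
$$J(a) = \int_{0}^{1} 4 t^{a} \, dt = \frac{4}{a + 1}.$$

Differentiating under the integral sign brings down a factor of $\ln t$:
$$\frac{dJ}{da} = \int_{0}^{1} 4 t^{a} \log{\left(t \right)} \, dt = - \frac{4}{\left(a + 1\right)^{2}}.$$

The integral on the left is $I$, so $I = - \frac{4}{\left(a + 1\right)^{2}}$.

Setting $a = 2$:
$$I = - \frac{4}{9}.$$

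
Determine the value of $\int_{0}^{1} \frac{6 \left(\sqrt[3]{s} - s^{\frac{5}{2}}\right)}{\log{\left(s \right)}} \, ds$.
$- \log{\left(\frac{85766121}{262144} \right)}$

Consider the one-parameter family: let $I(a) = \int_{0}^{1} \frac{6 \left(\sqrt[3]{s} - s^{a}\right)}{\log{\left(s \right)}} \, ds$.

Since $\dfrac{\partial}{\partial a}\,s^{a} = s^{a} \ln s$, the $\ln s$ in the denominator cancels and
$$\frac{dI}{da} = \int_{0}^{1} -6 s^{a} \, ds = -6 \left[\frac{s^{a+1}}{a+1}\right]_0^1 = - \frac{6}{a + 1}.$$

Integrating with respect to $a$ gives $I(a) = - \log{\left(\frac{729 \left(a + 1\right)^{6}}{4096} \right)} + C$.

At $a = \frac{1}{3}$ the integrand is identically $0$, so $I(\frac{1}{3}) = 0$. The closed form gives $0$, hence $C = 0$.

Setting $a = \frac{5}{2}$:
$$I = - \log{\left(\frac{85766121}{262144} \right)}.$$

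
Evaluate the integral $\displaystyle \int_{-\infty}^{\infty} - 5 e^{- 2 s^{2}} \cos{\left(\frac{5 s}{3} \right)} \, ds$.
$- \frac{5 \sqrt{2} \sqrt{\pi}}{2 e^{\frac{25}{72}}}$

Define $I(b) = \int_{-\infty}^{\infty} - 5 e^{- 2 s^{2}} \cos{\left(b s \right)} \, ds$.

Differentiating under the integral sign,
$$I'(b) = \int_{-\infty}^{\infty} 5 s e^{- 2 s^{2}} \sin{\left(b s \right)} \, ds.$$

Integrate $\int_{-\infty}^{\infty} s \sin(b s)\, e^{- 2 s^{2}}\, ds$ by parts with $u = \sin(b s)$ and $dv = s\, e^{- 2 s^{2}}\, ds$, giving $v = - \frac{e^{- 2 s^{2}}}{4}$. The boundary term vanishes and
$$\int_{-\infty}^{\infty} s \sin(b s)\, e^{- 2 s^{2}}\, ds = \frac{b}{4} \int_{-\infty}^{\infty} \cos(b s)\, e^{- 2 s^{2}}\, ds,$$
so $I'(b) = - \frac{b}{4}\, I(b)$.

This is a separable first-order ODE; solving with the initial condition $I(0) = \int_{-\infty}^{\infty} - 5 e^{- 2 s^{2}}\,ds = - \frac{5 \sqrt{2} \sqrt{\pi}}{2}$ gives
$$I(b) = - \frac{5 \sqrt{2} \sqrt{\pi} e^{- \frac{b^{2}}{8}}}{2}.$$

Setting $b = \frac{5}{3}$:
$$I = - \frac{5 \sqrt{2} \sqrt{\pi}}{2 e^{\frac{25}{72}}}.$$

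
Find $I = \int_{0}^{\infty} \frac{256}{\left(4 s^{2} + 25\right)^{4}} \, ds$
$\frac{4 \pi}{15625}$

Recall the elementary integral
$$J(a) = \int_{0}^{\infty} \frac{1}{a^{2} + s^{2}} \, ds = \frac{\pi}{2 a}.$$

Differentiating under the integral sign with respect to $a$,
$$\frac{dJ}{da} = \int_{0}^{\infty} - \frac{2 a}{\left(a^{2} + s^{2}\right)^{2}} \, ds = - \frac{\pi}{2 a^{2}},$$
so $\int_{0}^{\infty} \frac{1}{\left(a^{2} + s^{2}\right)^{2}} \, ds = \frac{\pi}{4 a^{3}}$.

Repeating — each differentiation of $1/(s^2+a^2)^j$ produces $-2ja/(s^2+a^2)^{j+1}$ — and dividing through by $-2ja$ at each step yields, after $3$ differentiations in total,
$$\int_{0}^{\infty} \frac{1}{\left(a^{2} + s^{2}\right)^{4}} \, ds = \frac{5 \pi}{32 a^{7}}.$$

Setting $a = \frac{5}{2}$:
$$I = \frac{4 \pi}{15625}.$$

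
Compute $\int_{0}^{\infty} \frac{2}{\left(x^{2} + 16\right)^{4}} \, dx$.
$\frac{5 \pi}{262144}$

Begin with the known result
$$J(a) = \int_{0}^{\infty} \frac{2}{a^{2} + x^{2}} \, dx = \frac{\pi}{a}.$$

Differentiating under the integral sign with respect to $a$,
$$\frac{dJ}{da} = \int_{0}^{\infty} - \frac{4 a}{\left(a^{2} + x^{2}\right)^{2}} \, dx = - \frac{\pi}{a^{2}},$$
so $\int_{0}^{\infty} \frac{2}{\left(a^{2} + x^{2}\right)^{2}} \, dx = \frac{\pi}{2 a^{3}}$.

Repeating — each differentiation of $1/(x^2+a^2)^j$ produces $-2ja/(x^2+a^2)^{j+1}$ — and dividing through by $-2ja$ at each step yields, after $3$ differentiations in total,
$$\int_{0}^{\infty} \frac{2}{\left(a^{2} + x^{2}\right)^{4}} \, dx = \frac{5 \pi}{16 a^{7}}.$$

Setting $a = 4$:
$$I = \frac{5 \pi}{262144}.$$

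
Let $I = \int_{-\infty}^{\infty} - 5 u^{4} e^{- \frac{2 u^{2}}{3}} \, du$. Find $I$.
$- \frac{135 \sqrt{6} \sqrt{\pi}}{32}$

Consider the simpler parametrised integral
$$J(a) = \int_{-\infty}^{\infty} - 5 e^{- a u^{2}} \, du = - \frac{5 \sqrt{\pi}}{\sqrt{a}}.$$

Differentiating under the integral sign brings down a factor of $(-u^2)$:
$$\frac{dJ}{da} = \int_{-\infty}^{\infty} 5 u^{2} e^{- a u^{2}} \, du = \frac{5 \sqrt{\pi}}{2 a^{\frac{3}{2}}}.$$

Repeating twice in total — each differentiation brings down another $(-u^2)$ — gives
$$\frac{d^{2}J}{da^{2}} = \int_{-\infty}^{\infty} - 5 u^{4} e^{- a u^{2}} \, du = - \frac{15 \sqrt{\pi}}{4 a^{\frac{5}{2}}},$$
and the integrand here is exactly the target integrand, so $I = - \frac{15 \sqrt{\pi}}{4 a^{\frac{5}{2}}}$.

Setting $a = \frac{2}{3}$:
$$I = - \frac{135 \sqrt{6} \sqrt{\pi}}{32}.$$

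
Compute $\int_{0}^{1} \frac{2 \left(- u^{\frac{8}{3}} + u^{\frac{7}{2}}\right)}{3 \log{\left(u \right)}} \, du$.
$\log{\left(\frac{9 \sqrt[3]{22}}{22} \right)}$

Introduce a parameter $a$ in the exponent: let $I(a) = \int_{0}^{1} \frac{2 \left(- u^{\frac{8}{3}} + u^{a}\right)}{3 \log{\left(u \right)}} \, du$.

Since $\dfrac{\partial}{\partial a}\,u^{a} = u^{a} \ln u$, the $\ln u$ in the denominator cancels and
$$\frac{dI}{da} = \int_{0}^{1} \frac{2}{3} u^{a} \, du = \frac{2}{3} \left[\frac{u^{a+1}}{a+1}\right]_0^1 = \frac{2}{3 \left(a + 1\right)}.$$

Integrating with respect to $a$ gives $I(a) = \log{\left(\frac{\sqrt[3]{11} \cdot 3^{\frac{2}{3}} \left(a + 1\right)^{\frac{2}{3}}}{11} \right)} + C$.

At $a = \frac{8}{3}$ the integrand is identically $0$, so $I(\frac{8}{3}) = 0$. The closed form gives $0$, hence $C = 0$.

Setting $a = \frac{7}{2}$:
$$I = \log{\left(\frac{9 \sqrt[3]{22}}{22} \right)}.$$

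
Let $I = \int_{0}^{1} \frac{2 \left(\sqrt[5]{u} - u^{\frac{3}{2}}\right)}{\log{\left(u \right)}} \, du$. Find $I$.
$- \log{\left(\frac{625}{144} \right)}$

Replace the exponent $\frac{3}{2}$ by a parameter $a$: let $I(a) = \int_{0}^{1} \frac{2 \left(\sqrt[5]{u} - u^{a}\right)}{\log{\left(u \right)}} \, du$.

Since $\dfrac{\partial}{\partial a}\,u^{a} = u^{a} \ln u$, the $\ln u$ in the denominator cancels and
$$\frac{dI}{da} = \int_{0}^{1} -2 u^{a} \, du = -2 \left[\frac{u^{a+1}}{a+1}\right]_0^1 = - \frac{2}{a + 1}.$$

Integrating with respect to $a$ gives $I(a) = - \log{\left(\frac{25 \left(a + 1\right)^{2}}{36} \right)} + C$.

At $a = \frac{1}{5}$ the integrand is identically $0$, so $I(\frac{1}{5}) = 0$. The closed form gives $0$, hence $C = 0$.

Setting $a = \frac{3}{2}$:
$$I = - \log{\left(\frac{625}{144} \right)}.$$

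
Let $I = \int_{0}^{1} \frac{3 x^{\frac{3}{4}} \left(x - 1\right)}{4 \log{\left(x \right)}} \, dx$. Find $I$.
$- \frac{3 \log{\left(7 \right)}}{4} + \frac{3 \log{\left(11 \right)}}{4}$

Consider the one-parameter family: let $I(a) = \int_{0}^{1} \frac{3 \left(x^{\frac{7}{4}} - x^{a}\right)}{4 \log{\left(x \right)}} \, dx$.

Since $\dfrac{\partial}{\partial a}\,x^{a} = x^{a} \ln x$, the $\ln x$ in the denominator cancels and
$$\frac{dI}{da} = \int_{0}^{1} - \frac{3}{4} x^{a} \, dx = - \frac{3}{4} \left[\frac{x^{a+1}}{a+1}\right]_0^1 = - \frac{3}{4 a + 4}.$$

Integrating with respect to $a$ gives $I(a) = - \frac{3 \log{\left(a + 1 \right)}}{4} - \frac{3 \log{\left(2 \right)}}{2} + \frac{3 \log{\left(11 \right)}}{4} + C$.

At $a = \frac{7}{4}$ the integrand is identically $0$, so $I(\frac{7}{4}) = 0$. The closed form gives $0$, hence $C = 0$.

Setting $a = \frac{3}{4}$:
$$I = - \frac{3 \log{\left(7 \right)}}{4} + \frac{3 \log{\left(11 \right)}}{4}.$$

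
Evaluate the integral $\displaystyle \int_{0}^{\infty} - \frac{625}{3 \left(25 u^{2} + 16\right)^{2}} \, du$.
$- \frac{125 \pi}{768}$

Start from the standard arctangent integral
$$J(a) = \int_{0}^{\infty} - \frac{1}{3 \left(a^{2} + u^{2}\right)} \, du = - \frac{\pi}{6 a}.$$

Differentiating under the integral sign with respect to $a$,
$$\frac{dJ}{da} = \int_{0}^{\infty} \frac{2 a}{3 \left(a^{2} + u^{2}\right)^{2}} \, du = \frac{\pi}{6 a^{2}},$$
so $\int_{0}^{\infty} - \frac{1}{3 \left(a^{2} + u^{2}\right)^{2}} \, du = - \frac{\pi}{12 a^{3}}$.

Setting $a = \frac{4}{5}$:
$$I = - \frac{125 \pi}{768}.$$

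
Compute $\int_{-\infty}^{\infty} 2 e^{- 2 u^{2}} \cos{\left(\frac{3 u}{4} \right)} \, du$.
$\frac{\sqrt{2} \sqrt{\pi}}{e^{\frac{9}{128}}}$

Let $b$ denote the cosine frequency and define $I(b) = \int_{-\infty}^{\infty} 2 e^{- 2 u^{2}} \cos{\left(b u \right)} \, du$.

Differentiating under the integral sign,
$$I'(b) = \int_{-\infty}^{\infty} - 2 u e^{- 2 u^{2}} \sin{\left(b u \right)} \, du.$$

Integrate $\int_{-\infty}^{\infty} u \sin(b u)\, e^{- 2 u^{2}}\, du$ by parts with $w = \sin(b u)$ and $dv = u\, e^{- 2 u^{2}}\, du$, giving $v = - \frac{e^{- 2 u^{2}}}{4}$. The boundary term vanishes and
$$\int_{-\infty}^{\infty} u \sin(b u)\, e^{- 2 u^{2}}\, du = \frac{b}{4} \int_{-\infty}^{\infty} \cos(b u)\, e^{- 2 u^{2}}\, du,$$
so $I'(b) = - \frac{b}{4}\, I(b)$.

This is a separable first-order ODE; solving with the initial condition $I(0) = \int_{-\infty}^{\infty} 2 e^{- 2 u^{2}}\,du = \sqrt{2} \sqrt{\pi}$ gives
$$I(b) = \sqrt{2} \sqrt{\pi} e^{- \frac{b^{2}}{8}}.$$

Setting $b = \frac{3}{4}$:
$$I = \frac{\sqrt{2} \sqrt{\pi}}{e^{\frac{9}{128}}}.$$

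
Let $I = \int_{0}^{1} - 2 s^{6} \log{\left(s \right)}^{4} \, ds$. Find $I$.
$- \frac{48}{16807}$

Begin with the known integral
$$J(a) = \int_{0}^{1} - 2 s^{a} \, ds = - \frac{2}{a + 1}.$$

Differentiating under the integral sign brings down a factor of $\ln s$:
$$\frac{dJ}{da} = \int_{0}^{1} - 2 s^{a} \log{\left(s \right)} \, ds = \frac{2}{\left(a + 1\right)^{2}}.$$

Repeating $4$ times in total — each differentiation brings down another $\ln s$ — gives
$$\frac{d^{4}J}{da^{4}} = \int_{0}^{1} - 2 s^{a} \log{\left(s \right)}^{4} \, ds = - \frac{48}{\left(a + 1\right)^{5}},$$
and the integrand here is exactly the target integrand, so $I = - \frac{48}{\left(a + 1\right)^{5}}$.

Setting $a = 6$:
$$I = - \frac{48}{16807}.$$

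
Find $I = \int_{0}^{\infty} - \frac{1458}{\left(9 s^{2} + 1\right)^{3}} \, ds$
$- \frac{729 \pi}{8}$

Begin with the known result
$$J(a) = \int_{0}^{\infty} - \frac{2}{a^{2} + s^{2}} \, ds = - \frac{\pi}{a}.$$

Differentiating under the integral sign with respect to $a$,
$$\frac{dJ}{da} = \int_{0}^{\infty} \frac{4 a}{\left(a^{2} + s^{2}\right)^{2}} \, ds = \frac{\pi}{a^{2}},$$
so $\int_{0}^{\infty} - \frac{2}{\left(a^{2} + s^{2}\right)^{2}} \, ds = - \frac{\pi}{2 a^{3}}$.

Repeating — each differentiation of $1/(s^2+a^2)^j$ produces $-2ja/(s^2+a^2)^{j+1}$ — and dividing through by $-2ja$ at each step yields, after $2$ differentiations in total,
$$\int_{0}^{\infty} - \frac{2}{\left(a^{2} + s^{2}\right)^{3}} \, ds = - \frac{3 \pi}{8 a^{5}}.$$

Setting $a = \frac{1}{3}$:
$$I = - \frac{729 \pi}{8}.$$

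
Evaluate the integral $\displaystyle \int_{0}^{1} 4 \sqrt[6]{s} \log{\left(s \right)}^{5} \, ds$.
$- \frac{22394880}{117649}$

Begin with the known integral
$$J(a) = \int_{0}^{1} 4 s^{a} \, ds = \frac{4}{a + 1}.$$

Differentiating under the integral sign brings down a factor of $\ln s$:
$$\frac{dJ}{da} = \int_{0}^{1} 4 s^{a} \log{\left(s \right)} \, ds = - \frac{4}{\left(a + 1\right)^{2}}.$$

Repeating $5$ times in total — each differentiation brings down another $\ln s$ — gives
$$\frac{d^{5}J}{da^{5}} = \int_{0}^{1} 4 s^{a} \log{\left(s \right)}^{5} \, ds = - \frac{480}{\left(a + 1\right)^{6}},$$
and the integrand here is exactly the target integrand, so $I = - \frac{480}{\left(a + 1\right)^{6}}$.

Setting $a = \frac{1}{6}$:
$$I = - \frac{22394880}{117649}.$$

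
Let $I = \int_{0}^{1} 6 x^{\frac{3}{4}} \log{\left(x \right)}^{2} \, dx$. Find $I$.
$\frac{768}{343}$

Consider the simpler parametrised integral
$$J(a) = \int_{0}^{1} 6 x^{a} \, dx = \frac{6}{a + 1}.$$

Differentiating under the integral sign brings down a factor of $\ln x$:
$$\frac{dJ}{da} = \int_{0}^{1} 6 x^{a} \log{\left(x \right)} \, dx = - \frac{6}{\left(a + 1\right)^{2}}.$$

Repeating twice in total — each differentiation brings down another $\ln x$ — gives
$$\frac{d^{2}J}{da^{2}} = \int_{0}^{1} 6 x^{a} \log{\left(x \right)}^{2} \, dx = \frac{12}{\left(a + 1\right)^{3}},$$
and the integrand here is exactly the target integrand, so $I = \frac{12}{\left(a + 1\right)^{3}}$.

Setting $a = \frac{3}{4}$:
$$I = \frac{768}{343}.$$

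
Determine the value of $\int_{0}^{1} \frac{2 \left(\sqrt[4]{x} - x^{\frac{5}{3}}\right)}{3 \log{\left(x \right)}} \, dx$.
$\log{\left(\frac{30^{\frac{2}{3}}}{16} \right)}$

Introduce a parameter $a$ in the exponent: let $I(a) = \int_{0}^{1} \frac{2 \left(- x^{\frac{5}{3}} + x^{a}\right)}{3 \log{\left(x \right)}} \, dx$.

Since $\dfrac{\partial}{\partial a}\,x^{a} = x^{a} \ln x$, the $\ln x$ in the denominator cancels and
$$\frac{dI}{da} = \int_{0}^{1} \frac{2}{3} x^{a} \, dx = \frac{2}{3} \left[\frac{x^{a+1}}{a+1}\right]_0^1 = \frac{2}{3 \left(a + 1\right)}.$$

Integrating with respect to $a$ gives $I(a) = \log{\left(\frac{3^{\frac{2}{3}} \left(a + 1\right)^{\frac{2}{3}}}{4} \right)} + C$.

At $a = \frac{5}{3}$ the integrand is identically $0$, so $I(\frac{5}{3}) = 0$. The closed form gives $0$, hence $C = 0$.

Setting $a = \frac{1}{4}$:
$$I = \log{\left(\frac{30^{\frac{2}{3}}}{16} \right)}.$$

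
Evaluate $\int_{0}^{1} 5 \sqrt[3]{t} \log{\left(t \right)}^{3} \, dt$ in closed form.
$- \frac{1215}{128}$

Start from the elementary integral
$$J(a) = \int_{0}^{1} 5 t^{a} \, dt = \frac{5}{a + 1}.$$

Differentiating under the integral sign brings down a factor of $\ln t$:
$$\frac{dJ}{da} = \int_{0}^{1} 5 t^{a} \log{\left(t \right)} \, dt = - \frac{5}{\left(a + 1\right)^{2}}.$$

Repeating $3$ times in total — each differentiation brings down another $\ln t$ — gives
$$\frac{d^{3}J}{da^{3}} = \int_{0}^{1} 5 t^{a} \log{\left(t \right)}^{3} \, dt = - \frac{30}{\left(a + 1\right)^{4}},$$
and the integrand here is exactly the target integrand, so $I = - \frac{30}{\left(a + 1\right)^{4}}$.

Setting $a = \frac{1}{3}$:
$$I = - \frac{1215}{128}.$$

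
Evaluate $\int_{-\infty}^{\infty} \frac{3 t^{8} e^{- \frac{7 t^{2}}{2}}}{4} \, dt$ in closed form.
$\frac{45 \sqrt{14} \sqrt{\pi}}{9604}$

Begin with the known integral
$$J(a) = \int_{-\infty}^{\infty} \frac{3 e^{- a t^{2}}}{4} \, dt = \frac{3 \sqrt{\pi}}{4 \sqrt{a}}.$$

Differentiating under the integral sign brings down a factor of $(-t^2)$:
$$\frac{dJ}{da} = \int_{-\infty}^{\infty} - \frac{3 t^{2} e^{- a t^{2}}}{4} \, dt = - \frac{3 \sqrt{\pi}}{8 a^{\frac{3}{2}}}.$$

Repeating $4$ times in total — each differentiation brings down another $(-t^2)$ — gives
$$\frac{d^{4}J}{da^{4}} = \int_{-\infty}^{\infty} \frac{3 t^{8} e^{- a t^{2}}}{4} \, dt = \frac{315 \sqrt{\pi}}{64 a^{\frac{9}{2}}},$$
and the integrand here is exactly the target integrand, so $I = \frac{315 \sqrt{\pi}}{64 a^{\frac{9}{2}}}$.

Setting $a = \frac{7}{2}$:
$$I = \frac{45 \sqrt{14} \sqrt{\pi}}{9604}.$$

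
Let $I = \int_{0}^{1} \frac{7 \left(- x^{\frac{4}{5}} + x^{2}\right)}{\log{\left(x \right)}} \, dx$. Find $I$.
$\log{\left(\frac{78125}{2187} \right)}$

Replace the exponent $2$ by a parameter $a$: let $I(a) = \int_{0}^{1} \frac{7 \left(- x^{\frac{4}{5}} + x^{a}\right)}{\log{\left(x \right)}} \, dx$.

Since $\dfrac{\partial}{\partial a}\,x^{a} = x^{a} \ln x$, the $\ln x$ in the denominator cancels and
$$\frac{dI}{da} = \int_{0}^{1} 7 x^{a} \, dx = 7 \left[\frac{x^{a+1}}{a+1}\right]_0^1 = \frac{7}{a + 1}.$$

Integrating with respect to $a$ gives $I(a) = \log{\left(\frac{78125 \left(a + 1\right)^{7}}{4782969} \right)} + C$.

At $a = \frac{4}{5}$ the integrand is identically $0$, so $I(\frac{4}{5}) = 0$. The closed form gives $0$, hence $C = 0$.

Setting $a = 2$:
$$I = \log{\left(\frac{78125}{2187} \right)}.$$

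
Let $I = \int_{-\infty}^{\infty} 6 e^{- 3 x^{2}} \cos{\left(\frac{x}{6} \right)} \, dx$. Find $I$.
$\frac{2 \sqrt{3} \sqrt{\pi}}{e^{\frac{1}{432}}}$

Treat the cosine frequency as a parameter and define $I(b) = \int_{-\infty}^{\infty} 6 e^{- 3 x^{2}} \cos{\left(b x \right)} \, dx$.

Differentiating under the integral sign,
$$I'(b) = \int_{-\infty}^{\infty} - 6 x e^{- 3 x^{2}} \sin{\left(b x \right)} \, dx.$$

Integrate $\int_{-\infty}^{\infty} x \sin(b x)\, e^{- 3 x^{2}}\, dx$ by parts with $u = \sin(b x)$ and $dv = x\, e^{- 3 x^{2}}\, dx$, giving $v = - \frac{e^{- 3 x^{2}}}{6}$. The boundary term vanishes and
$$\int_{-\infty}^{\infty} x \sin(b x)\, e^{- 3 x^{2}}\, dx = \frac{b}{6} \int_{-\infty}^{\infty} \cos(b x)\, e^{- 3 x^{2}}\, dx,$$
so $I'(b) = - \frac{b}{6}\, I(b)$.

This is a separable first-order ODE; solving with the initial condition $I(0) = \int_{-\infty}^{\infty} 6 e^{- 3 x^{2}}\,dx = 2 \sqrt{3} \sqrt{\pi}$ gives
$$I(b) = 2 \sqrt{3} \sqrt{\pi} e^{- \frac{b^{2}}{12}}.$$

Setting $b = \frac{1}{6}$:
$$I = \frac{2 \sqrt{3} \sqrt{\pi}}{e^{\frac{1}{432}}}.$$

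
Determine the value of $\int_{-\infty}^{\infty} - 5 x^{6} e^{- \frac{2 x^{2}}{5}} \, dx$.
$- \frac{9375 \sqrt{10} \sqrt{\pi}}{128}$

Begin with the known integral
$$J(a) = \int_{-\infty}^{\infty} - 5 e^{- a x^{2}} \, dx = - \frac{5 \sqrt{\pi}}{\sqrt{a}}.$$

Differentiating under the integral sign brings down a factor of $(-x^2)$:
$$\frac{dJ}{da} = \int_{-\infty}^{\infty} 5 x^{2} e^{- a x^{2}} \, dx = \frac{5 \sqrt{\pi}}{2 a^{\frac{3}{2}}}.$$

Repeating $3$ times in total — each differentiation brings down another $(-x^2)$ — gives
$$\frac{d^{3}J}{da^{3}} = \int_{-\infty}^{\infty} 5 x^{6} e^{- a x^{2}} \, dx = \frac{75 \sqrt{\pi}}{8 a^{\frac{7}{2}}},$$
and the integrand here is $(-1)^{3}$ times the target integrand, so $I = (-1)^{3}\,\frac{d^{3}J}{da^{3}} = - \frac{75 \sqrt{\pi}}{8 a^{\frac{7}{2}}}$.

Setting $a = \frac{2}{5}$:
$$I = - \frac{9375 \sqrt{10} \sqrt{\pi}}{128}.$$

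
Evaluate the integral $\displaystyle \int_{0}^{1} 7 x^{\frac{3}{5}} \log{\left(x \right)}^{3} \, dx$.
$- \frac{13125}{2048}$

Start from the elementary integral
$$J(a) = \int_{0}^{1} 7 x^{a} \, dx = \frac{7}{a + 1}.$$

Differentiating under the integral sign brings down a factor of $\ln x$:
$$\frac{dJ}{da} = \int_{0}^{1} 7 x^{a} \log{\left(x \right)} \, dx = - \frac{7}{\left(a + 1\right)^{2}}.$$

Repeating $3$ times in total — each differentiation brings down another $\ln x$ — gives
$$\frac{d^{3}J}{da^{3}} = \int_{0}^{1} 7 x^{a} \log{\left(x \right)}^{3} \, dx = - \frac{42}{\left(a + 1\right)^{4}},$$
and the integrand here is exactly the target integrand, so $I = - \frac{42}{\left(a + 1\right)^{4}}$.

Setting $a = \frac{3}{5}$:
$$I = - \frac{13125}{2048}.$$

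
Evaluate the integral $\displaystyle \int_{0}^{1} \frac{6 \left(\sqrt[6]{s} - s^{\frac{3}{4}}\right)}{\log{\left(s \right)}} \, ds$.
$- \log{\left(\frac{729}{64} \right)}$

Consider the one-parameter family: let $I(a) = \int_{0}^{1} \frac{6 \left(\sqrt[6]{s} - s^{a}\right)}{\log{\left(s \right)}} \, ds$.

Since $\dfrac{\partial}{\partial a}\,s^{a} = s^{a} \ln s$, the $\ln s$ in the denominator cancels and
$$\frac{dI}{da} = \int_{0}^{1} -6 s^{a} \, ds = -6 \left[\frac{s^{a+1}}{a+1}\right]_0^1 = - \frac{6}{a + 1}.$$

Integrating with respect to $a$ gives $I(a) = - \log{\left(\frac{46656 \left(a + 1\right)^{6}}{117649} \right)} + C$.

At $a = \frac{1}{6}$ the integrand is identically $0$, so $I(\frac{1}{6}) = 0$. The closed form gives $0$, hence $C = 0$.

Setting $a = \frac{3}{4}$:
$$I = - \log{\left(\frac{729}{64} \right)}.$$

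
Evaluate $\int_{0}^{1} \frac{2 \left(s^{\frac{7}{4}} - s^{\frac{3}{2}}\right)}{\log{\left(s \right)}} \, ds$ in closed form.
$- \log{\left(\frac{100}{121} \right)}$

Introduce a parameter $a$ in the exponent: let $I(a) = \int_{0}^{1} \frac{2 \left(s^{\frac{7}{4}} - s^{a}\right)}{\log{\left(s \right)}} \, ds$.

Since $\dfrac{\partial}{\partial a}\,s^{a} = s^{a} \ln s$, the $\ln s$ in the denominator cancels and
$$\frac{dI}{da} = \int_{0}^{1} -2 s^{a} \, ds = -2 \left[\frac{s^{a+1}}{a+1}\right]_0^1 = - \frac{2}{a + 1}.$$

Integrating with respect to $a$ gives $I(a) = - \log{\left(\frac{16 \left(a + 1\right)^{2}}{121} \right)} + C$.

At $a = \frac{7}{4}$ the integrand is identically $0$, so $I(\frac{7}{4}) = 0$. The closed form gives $0$, hence $C = 0$.

Setting $a = \frac{3}{2}$:
$$I = - \log{\left(\frac{100}{121} \right)}.$$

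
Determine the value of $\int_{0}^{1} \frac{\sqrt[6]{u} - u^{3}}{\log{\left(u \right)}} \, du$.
$\log{\left(\frac{7}{24} \right)}$

Replace the exponent $\frac{1}{6}$ by a parameter $a$: let $I(a) = \int_{0}^{1} \frac{- u^{3} + u^{a}}{\log{\left(u \right)}} \, du$.

Since $\dfrac{\partial}{\partial a}\,u^{a} = u^{a} \ln u$, the $\ln u$ in the denominator cancels and
$$\frac{dI}{da} = \int_{0}^{1} u^{a} \, du = \left[\frac{u^{a+1}}{a+1}\right]_0^1 = \frac{1}{a + 1}.$$

Integrating with respect to $a$ gives $I(a) = \log{\left(\frac{a}{4} + \frac{1}{4} \right)} + C$.

At $a = 3$ the integrand is identically $0$, so $I(3) = 0$. The closed form gives $0$, hence $C = 0$.

Setting $a = \frac{1}{6}$:
$$I = \log{\left(\frac{7}{24} \right)}.$$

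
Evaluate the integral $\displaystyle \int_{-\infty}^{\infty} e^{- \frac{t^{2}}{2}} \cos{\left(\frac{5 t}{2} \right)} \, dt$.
$\frac{\sqrt{2} \sqrt{\pi}}{e^{\frac{25}{8}}}$

Let $b$ denote the cosine frequency and define $I(b) = \int_{-\infty}^{\infty} e^{- \frac{t^{2}}{2}} \cos{\left(b t \right)} \, dt$.

Differentiating under the integral sign,
$$I'(b) = \int_{-\infty}^{\infty} - t e^{- \frac{t^{2}}{2}} \sin{\left(b t \right)} \, dt.$$

Integrate $\int_{-\infty}^{\infty} t \sin(b t)\, e^{- \frac{t^{2}}{2}}\, dt$ by parts with $u = \sin(b t)$ and $dv = t\, e^{- \frac{t^{2}}{2}}\, dt$, giving $v = - e^{- \frac{t^{2}}{2}}$. The boundary term vanishes and
$$\int_{-\infty}^{\infty} t \sin(b t)\, e^{- \frac{t^{2}}{2}}\, dt = b \int_{-\infty}^{\infty} \cos(b t)\, e^{- \frac{t^{2}}{2}}\, dt,$$
so $I'(b) = - b\, I(b)$.

This is a separable first-order ODE; solving with the initial condition $I(0) = \int_{-\infty}^{\infty} e^{- \frac{t^{2}}{2}}\,dt = \sqrt{2} \sqrt{\pi}$ gives
$$I(b) = \sqrt{2} \sqrt{\pi} e^{- \frac{b^{2}}{2}}.$$

Setting $b = \frac{5}{2}$:
$$I = \frac{\sqrt{2} \sqrt{\pi}}{e^{\frac{25}{8}}}.$$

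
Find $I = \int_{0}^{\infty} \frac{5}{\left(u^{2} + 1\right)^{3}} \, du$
$\frac{15 \pi}{16}$

Start from the standard arctangent integral
$$J(a) = \int_{0}^{\infty} \frac{5}{a^{2} + u^{2}} \, du = \frac{5 \pi}{2 a}.$$

Differentiating under the integral sign with respect to $a$,
$$\frac{dJ}{da} = \int_{0}^{\infty} - \frac{10 a}{\left(a^{2} + u^{2}\right)^{2}} \, du = - \frac{5 \pi}{2 a^{2}},$$
so $\int_{0}^{\infty} \frac{5}{\left(a^{2} + u^{2}\right)^{2}} \, du = \frac{5 \pi}{4 a^{3}}$.

Repeating — each differentiation of $1/(u^2+a^2)^j$ produces $-2ja/(u^2+a^2)^{j+1}$ — and dividing through by $-2ja$ at each step yields, after $2$ differentiations in total,
$$\int_{0}^{\infty} \frac{5}{\left(a^{2} + u^{2}\right)^{3}} \, du = \frac{15 \pi}{16 a^{5}}.$$

Setting $a = 1$:
$$I = \frac{15 \pi}{16}.$$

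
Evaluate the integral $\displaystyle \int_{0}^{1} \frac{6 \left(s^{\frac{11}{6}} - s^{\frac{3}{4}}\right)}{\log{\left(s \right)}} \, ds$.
$- \log{\left(\frac{85766121}{1544804416} \right)}$

Introduce a parameter $a$ in the exponent: let $I(a) = \int_{0}^{1} \frac{6 \left(s^{\frac{11}{6}} - s^{a}\right)}{\log{\left(s \right)}} \, ds$.

Since $\dfrac{\partial}{\partial a}\,s^{a} = s^{a} \ln s$, the $\ln s$ in the denominator cancels and
$$\frac{dI}{da} = \int_{0}^{1} -6 s^{a} \, ds = -6 \left[\frac{s^{a+1}}{a+1}\right]_0^1 = - \frac{6}{a + 1}.$$

Integrating with respect to $a$ gives $I(a) = - \log{\left(\frac{46656 \left(a + 1\right)^{6}}{24137569} \right)} + C$.

At $a = \frac{11}{6}$ the integrand is identically $0$, so $I(\frac{11}{6}) = 0$. The closed form gives $0$, hence $C = 0$.

Setting $a = \frac{3}{4}$:
$$I = - \log{\left(\frac{85766121}{1544804416} \right)}.$$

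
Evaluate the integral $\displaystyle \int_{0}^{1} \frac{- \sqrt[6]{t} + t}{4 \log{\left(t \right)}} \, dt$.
$- \frac{\log{\left(7 \right)}}{4} + \frac{\log{\left(2 \right)}}{4} + \frac{\log{\left(6 \right)}}{4}$

Introduce a parameter $a$ in the exponent: let $I(a) = \int_{0}^{1} \frac{t - t^{a}}{4 \log{\left(t \right)}} \, dt$.

Since $\dfrac{\partial}{\partial a}\,t^{a} = t^{a} \ln t$, the $\ln t$ in the denominator cancels and
$$\frac{dI}{da} = \int_{0}^{1} - \frac{1}{4} t^{a} \, dt = - \frac{1}{4} \left[\frac{t^{a+1}}{a+1}\right]_0^1 = - \frac{1}{4 a + 4}.$$

Integrating with respect to $a$ gives $I(a) = - \frac{\log{\left(a + 1 \right)}}{4} + \frac{\log{\left(2 \right)}}{4} + C$.

At $a = 1$ the integrand is identically $0$, so $I(1) = 0$. The closed form gives $0$, hence $C = 0$.

Setting $a = \frac{1}{6}$:
$$I = - \frac{\log{\left(7 \right)}}{4} + \frac{\log{\left(2 \right)}}{4} + \frac{\log{\left(6 \right)}}{4}.$$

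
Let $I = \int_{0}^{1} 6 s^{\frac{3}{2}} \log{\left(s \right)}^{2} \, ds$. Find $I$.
$\frac{96}{125}$

Consider the simpler parametrised integral
$$J(a) = \int_{0}^{1} 6 s^{a} \, ds = \frac{6}{a + 1}.$$

Differentiating under the integral sign brings down a factor of $\ln s$:
$$\frac{dJ}{da} = \int_{0}^{1} 6 s^{a} \log{\left(s \right)} \, ds = - \frac{6}{\left(a + 1\right)^{2}}.$$

Repeating twice in total — each differentiation brings down another $\ln s$ — gives
$$\frac{d^{2}J}{da^{2}} = \int_{0}^{1} 6 s^{a} \log{\left(s \right)}^{2} \, ds = \frac{12}{\left(a + 1\right)^{3}},$$
and the integrand here is exactly the target integrand, so $I = \frac{12}{\left(a + 1\right)^{3}}$.

Setting $a = \frac{3}{2}$:
$$I = \frac{96}{125}.$$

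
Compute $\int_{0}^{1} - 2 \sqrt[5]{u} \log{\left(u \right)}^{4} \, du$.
$- \frac{3125}{162}$

Begin with the known integral
$$J(a) = \int_{0}^{1} - 2 u^{a} \, du = - \frac{2}{a + 1}.$$

Differentiating under the integral sign brings down a factor of $\ln u$:
$$\frac{dJ}{da} = \int_{0}^{1} - 2 u^{a} \log{\left(u \right)} \, du = \frac{2}{\left(a + 1\right)^{2}}.$$

Repeating $4$ times in total — each differentiation brings down another $\ln u$ — gives
$$\frac{d^{4}J}{da^{4}} = \int_{0}^{1} - 2 u^{a} \log{\left(u \right)}^{4} \, du = - \frac{48}{\left(a + 1\right)^{5}},$$
and the integrand here is exactly the target integrand, so $I = - \frac{48}{\left(a + 1\right)^{5}}$.

Setting $a = \frac{1}{5}$:
$$I = - \frac{3125}{162}.$$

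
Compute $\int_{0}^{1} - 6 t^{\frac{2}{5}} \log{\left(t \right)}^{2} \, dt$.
$- \frac{1500}{343}$

Begin with the known integral
$$J(a) = \int_{0}^{1} - 6 t^{a} \, dt = - \frac{6}{a + 1}.$$

Differentiating under the integral sign brings down a factor of $\ln t$:
$$\frac{dJ}{da} = \int_{0}^{1} - 6 t^{a} \log{\left(t \right)} \, dt = \frac{6}{\left(a + 1\right)^{2}}.$$

Repeating twice in total — each differentiation brings down another $\ln t$ — gives
$$\frac{d^{2}J}{da^{2}} = \int_{0}^{1} - 6 t^{a} \log{\left(t \right)}^{2} \, dt = - \frac{12}{\left(a + 1\right)^{3}},$$
and the integrand here is exactly the target integrand, so $I = - \frac{12}{\left(a + 1\right)^{3}}$.

Setting $a = \frac{2}{5}$:
$$I = - \frac{1500}{343}.$$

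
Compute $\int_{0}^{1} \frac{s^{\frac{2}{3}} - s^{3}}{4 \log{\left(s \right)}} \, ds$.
$- \frac{\log{\left(2 \right)}}{2} - \frac{\log{\left(3 \right)}}{4} + \frac{\log{\left(5 \right)}}{4}$

Introduce a parameter $a$ in the exponent: let $I(a) = \int_{0}^{1} \frac{s^{\frac{2}{3}} - s^{a}}{4 \log{\left(s \right)}} \, ds$.

Since $\dfrac{\partial}{\partial a}\,s^{a} = s^{a} \ln s$, the $\ln s$ in the denominator cancels and
$$\frac{dI}{da} = \int_{0}^{1} - \frac{1}{4} s^{a} \, ds = - \frac{1}{4} \left[\frac{s^{a+1}}{a+1}\right]_0^1 = - \frac{1}{4 a + 4}.$$

Integrating with respect to $a$ gives $I(a) = - \frac{\log{\left(a + 1 \right)}}{4} - \frac{\log{\left(3 \right)}}{4} + \frac{\log{\left(5 \right)}}{4} + C$.

At $a = \frac{2}{3}$ the integrand is identically $0$, so $I(\frac{2}{3}) = 0$. The closed form gives $0$, hence $C = 0$.

Setting $a = 3$:
$$I = - \frac{\log{\left(2 \right)}}{2} - \frac{\log{\left(3 \right)}}{4} + \frac{\log{\left(5 \right)}}{4}.$$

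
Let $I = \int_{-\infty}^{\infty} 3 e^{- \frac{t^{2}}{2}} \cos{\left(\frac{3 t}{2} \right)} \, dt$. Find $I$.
$\frac{3 \sqrt{2} \sqrt{\pi}}{e^{\frac{9}{8}}}$

Let $b$ denote the cosine frequency and define $I(b) = \int_{-\infty}^{\infty} 3 e^{- \frac{t^{2}}{2}} \cos{\left(b t \right)} \, dt$.

Differentiating under the integral sign,
$$I'(b) = \int_{-\infty}^{\infty} - 3 t e^{- \frac{t^{2}}{2}} \sin{\left(b t \right)} \, dt.$$

Integrate $\int_{-\infty}^{\infty} t \sin(b t)\, e^{- \frac{t^{2}}{2}}\, dt$ by parts with $u = \sin(b t)$ and $dv = t\, e^{- \frac{t^{2}}{2}}\, dt$, giving $v = - e^{- \frac{t^{2}}{2}}$. The boundary term vanishes and
$$\int_{-\infty}^{\infty} t \sin(b t)\, e^{- \frac{t^{2}}{2}}\, dt = b \int_{-\infty}^{\infty} \cos(b t)\, e^{- \frac{t^{2}}{2}}\, dt,$$
so $I'(b) = - b\, I(b)$.

This is a separable first-order ODE; solving with the initial condition $I(0) = \int_{-\infty}^{\infty} 3 e^{- \frac{t^{2}}{2}}\,dt = 3 \sqrt{2} \sqrt{\pi}$ gives
$$I(b) = 3 \sqrt{2} \sqrt{\pi} e^{- \frac{b^{2}}{2}}.$$

Setting $b = \frac{3}{2}$:
$$I = \frac{3 \sqrt{2} \sqrt{\pi}}{e^{\frac{9}{8}}}.$$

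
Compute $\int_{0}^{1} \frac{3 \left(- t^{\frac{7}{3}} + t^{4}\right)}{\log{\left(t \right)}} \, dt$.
$\log{\left(\frac{27}{8} \right)}$

Introduce a parameter $a$ in the exponent: let $I(a) = \int_{0}^{1} \frac{3 \left(- t^{\frac{7}{3}} + t^{a}\right)}{\log{\left(t \right)}} \, dt$.

Since $\dfrac{\partial}{\partial a}\,t^{a} = t^{a} \ln t$, the $\ln t$ in the denominator cancels and
$$\frac{dI}{da} = \int_{0}^{1} 3 t^{a} \, dt = 3 \left[\frac{t^{a+1}}{a+1}\right]_0^1 = \frac{3}{a + 1}.$$

Integrating with respect to $a$ gives $I(a) = \log{\left(\frac{27 \left(a + 1\right)^{3}}{1000} \right)} + C$.

At $a = \frac{7}{3}$ the integrand is identically $0$, so $I(\frac{7}{3}) = 0$. The closed form gives $0$, hence $C = 0$.

Setting $a = 4$:
$$I = \log{\left(\frac{27}{8} \right)}.$$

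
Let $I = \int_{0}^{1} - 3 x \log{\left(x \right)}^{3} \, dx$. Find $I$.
$\frac{9}{8}$

Consider the simpler parametrised integral
$$J(a) = \int_{0}^{1} - 3 x^{a} \, dx = - \frac{3}{a + 1}.$$

Differentiating under the integral sign brings down a factor of $\ln x$:
$$\frac{dJ}{da} = \int_{0}^{1} - 3 x^{a} \log{\left(x \right)} \, dx = \frac{3}{\left(a + 1\right)^{2}}.$$

Repeating $3$ times in total — each differentiation brings down another $\ln x$ — gives
$$\frac{d^{3}J}{da^{3}} = \int_{0}^{1} - 3 x^{a} \log{\left(x \right)}^{3} \, dx = \frac{18}{\left(a + 1\right)^{4}},$$
and the integrand here is exactly the target integrand, so $I = \frac{18}{\left(a + 1\right)^{4}}$.

Setting $a = 1$:
$$I = \frac{9}{8}.$$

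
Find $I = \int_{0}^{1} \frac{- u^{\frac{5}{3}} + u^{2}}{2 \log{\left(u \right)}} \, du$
$- \frac{3 \log{\left(2 \right)}}{2} + \log{\left(3 \right)}$

Introduce a parameter $a$ in the exponent: let $I(a) = \int_{0}^{1} \frac{u^{2} - u^{a}}{2 \log{\left(u \right)}} \, du$.

Since $\dfrac{\partial}{\partial a}\,u^{a} = u^{a} \ln u$, the $\ln u$ in the denominator cancels and
$$\frac{dI}{da} = \int_{0}^{1} - \frac{1}{2} u^{a} \, du = - \frac{1}{2} \left[\frac{u^{a+1}}{a+1}\right]_0^1 = - \frac{1}{2 a + 2}.$$

Integrating with respect to $a$ gives $I(a) = - \frac{\log{\left(a + 1 \right)}}{2} + \frac{\log{\left(3 \right)}}{2} + C$.

At $a = 2$ the integrand is identically $0$, so $I(2) = 0$. The closed form gives $0$, hence $C = 0$.

Setting $a = \frac{5}{3}$:
$$I = - \frac{3 \log{\left(2 \right)}}{2} + \log{\left(3 \right)}.$$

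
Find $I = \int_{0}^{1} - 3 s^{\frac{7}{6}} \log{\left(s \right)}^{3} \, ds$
$\frac{23328}{28561}$

Start from the elementary integral
$$J(a) = \int_{0}^{1} - 3 s^{a} \, ds = - \frac{3}{a + 1}.$$

Differentiating under the integral sign brings down a factor of $\ln s$:
$$\frac{dJ}{da} = \int_{0}^{1} - 3 s^{a} \log{\left(s \right)} \, ds = \frac{3}{\left(a + 1\right)^{2}}.$$

Repeating $3$ times in total — each differentiation brings down another $\ln s$ — gives
$$\frac{d^{3}J}{da^{3}} = \int_{0}^{1} - 3 s^{a} \log{\left(s \right)}^{3} \, ds = \frac{18}{\left(a + 1\right)^{4}},$$
and the integrand here is exactly the target integrand, so $I = \frac{18}{\left(a + 1\right)^{4}}$.

Setting $a = \frac{7}{6}$:
$$I = \frac{23328}{28561}.$$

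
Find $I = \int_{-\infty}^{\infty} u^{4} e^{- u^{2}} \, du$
$\frac{3 \sqrt{\pi}}{4}$

Consider the simpler parametrised integral
$$J(a) = \int_{-\infty}^{\infty} e^{- a u^{2}} \, du = \frac{\sqrt{\pi}}{\sqrt{a}}.$$

Differentiating under the integral sign brings down a factor of $(-u^2)$:
$$\frac{dJ}{da} = \int_{-\infty}^{\infty} - u^{2} e^{- a u^{2}} \, du = - \frac{\sqrt{\pi}}{2 a^{\frac{3}{2}}}.$$

Repeating twice in total — each differentiation brings down another $(-u^2)$ — gives
$$\frac{d^{2}J}{da^{2}} = \int_{-\infty}^{\infty} u^{4} e^{- a u^{2}} \, du = \frac{3 \sqrt{\pi}}{4 a^{\frac{5}{2}}},$$
and the integrand here is exactly the target integrand, so $I = \frac{3 \sqrt{\pi}}{4 a^{\frac{5}{2}}}$.

Setting $a = 1$:
$$I = \frac{3 \sqrt{\pi}}{4}.$$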